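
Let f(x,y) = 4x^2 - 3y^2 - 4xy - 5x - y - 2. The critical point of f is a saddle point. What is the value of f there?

-179/64

∂f/∂x = 8x - 4y - 5 = 0 and ∂f/∂y = -4x - 6y - 1 = 0, so (x, y) = (13/32, -7/16).
The Hessian has f_{xx} = 8, f_{yy} = -6, f_{xy} = -4, giving D = -64 < 0, so the point is a saddle point.
f(13/32, -7/16) = -179/64.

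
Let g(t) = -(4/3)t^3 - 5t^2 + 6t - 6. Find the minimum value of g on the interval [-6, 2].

-33

The derivative is -4t^2 - 10t + 6, which vanishes at t = -3 and t = 1/2.
Candidates: g(-6) = 66, g(-3) = -33, g(1/2) = -53/12, g(2) = -74/3.
So the minimum is g(-3) = -33.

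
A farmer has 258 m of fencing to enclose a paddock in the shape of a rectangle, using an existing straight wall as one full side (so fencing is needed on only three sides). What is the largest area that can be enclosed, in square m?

Let the sides perpendicular to the wall have length x and the parallel side y, so 2x + y = 258 and the area is A = xy = x(258 − 2x).
A'(x) = 258 − 4x = 0 gives x = 129/2, and A''(x) = −4 < 0 confirms a maximum.
Then y = 258 − 2·129/2 = 129 and A = 16641/2.

16641/2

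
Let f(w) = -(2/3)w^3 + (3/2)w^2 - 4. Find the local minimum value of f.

-4

f'(w) = -2w^2 + 3w = 0 at w = 0, 3/2.
Since f''(w) = -4w + 3, we get f''(0) = 3 > 0 ⇒ local minimum; f''(3/2) = -3 < 0 ⇒ local maximum.
Thus f has its local minimum at w = 0, with value -4.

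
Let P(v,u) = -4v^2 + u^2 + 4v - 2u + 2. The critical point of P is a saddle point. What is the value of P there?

∂P/∂v = -8v + 4 = 0 and ∂P/∂u = 2u - 2 = 0, so (v, u) = (1/2, 1).
The Hessian has P_{vv} = -8, P_{uu} = 2, P_{vu} = 0, giving D = -16 < 0, so the point is a saddle point.
P(1/2, 1) = 2.

2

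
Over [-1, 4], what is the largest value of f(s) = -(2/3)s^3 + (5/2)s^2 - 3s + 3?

55/6

Differentiating, f'(s) = -2s^2 + 5s - 3; which vanishes at s = 1 and s = 3/2.
Compare values at every candidate in [-1, 4]: f(-1) = 55/6,  f(1) = 11/6,  f(3/2) = 15/8,  f(4) = -35/3.
Hence the absolute maximum is 55/6 at s = -1.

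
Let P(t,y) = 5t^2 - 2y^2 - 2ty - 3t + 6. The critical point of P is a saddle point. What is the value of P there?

123/22

∂P/∂t = 10t - 2y - 3 = 0 and ∂P/∂y = -2t - 4y = 0, so (t, y) = (3/11, -3/22).
The Hessian has P_{tt} = 10, P_{yy} = -4, P_{ty} = -2, giving D = -44 < 0, so the point is a saddle point.
P(3/11, -3/22) = 123/22.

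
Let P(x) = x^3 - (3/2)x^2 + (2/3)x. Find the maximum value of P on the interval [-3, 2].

10/3

The derivative is 3x^2 - 3x + 2/3, which vanishes at x = 1/3 and x = 2/3.
Evaluating at the critical points and endpoints: P(-3) = -85/2,  P(1/3) = 5/54,  P(2/3) = 2/27,  P(2) = 10/3.
The maximum over the interval is 10/3, attained at x = 2.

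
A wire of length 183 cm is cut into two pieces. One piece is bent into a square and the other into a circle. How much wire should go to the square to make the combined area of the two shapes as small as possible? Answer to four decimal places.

102.4981

Let x be the length used for the square. Square side x/4; circle radius (183−x)/(2π).
A(x) = (x/4)² + π·((183−x)/(2π))² = x²/16 + (183−x)²/(4π) for 0 ≤ x ≤ 183. A'(x) = x/8 − (183−x)/(2π) = 0 gives x = 4·183/(π+4) ≈ 102.4981.
A'' = 1/8 + 1/(2π) > 0, so this gives the minimum combined area; x ≈ 102.4981 cm to the square.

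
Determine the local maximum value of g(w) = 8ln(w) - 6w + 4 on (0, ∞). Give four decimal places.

g'(w) = 8/w − 6 = 0 gives w = 4/3.
g''(w) = -8/w², which is negative for w > 0, so this is a local maximum.
g(4/3) = 8·ln(4/3) - 8 + 4 ≈ -1.6985.

-1.6985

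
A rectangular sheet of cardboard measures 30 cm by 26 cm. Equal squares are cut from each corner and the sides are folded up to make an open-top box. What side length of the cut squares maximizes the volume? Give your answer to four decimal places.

With cut size x, the volume is V(x) = x(30 − 2x)(26 − 2x) for 0 < x < 13.
V'(x) = 12x^2 − 224x + 780. Setting V'(x) = 0 gives x ≈ 4.6311 (the root in (0, 13)).
V''(x) = 24x − 224 is negative there, so this is the maximum; V ≈ 1607.4787.

4.6311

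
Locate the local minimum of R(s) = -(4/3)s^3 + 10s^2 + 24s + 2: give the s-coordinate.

-1

R'(s) = -4s^2 + 20s + 24. Setting R'(s) = 0 gives s ∈ {-1, 6}.
Since R''(s) = -8s + 20, we get R''(-1) = 28 > 0 ⇒ local minimum; R''(6) = -28 < 0 ⇒ local maximum.
So the local minimum value is R(-1) = -32/3.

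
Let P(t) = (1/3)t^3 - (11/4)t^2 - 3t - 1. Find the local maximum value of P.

P'(t) = t^2 - (11/2)t - 3 = 0 at t = -1/2, 6.
Second-derivative test with P''(t) = 2t - 11/2: P''(-1/2) = -13/2 < 0 ⇒ local maximum; P''(6) = 13/2 > 0 ⇒ local minimum.
The local maximum is P(-1/2) = -11/48.

-11/48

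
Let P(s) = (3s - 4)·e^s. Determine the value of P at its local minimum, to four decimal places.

-4.1868

Differentiating with the product rule gives P'(s) = (3s - 1)·e^s. Since e^s > 0, the only critical point is s = 1/3.
P''(1/3) has the same sign as 3 > 0, so this is a local minimum.
P(1/3) = (-3)·e^(1/3) ≈ -4.1868.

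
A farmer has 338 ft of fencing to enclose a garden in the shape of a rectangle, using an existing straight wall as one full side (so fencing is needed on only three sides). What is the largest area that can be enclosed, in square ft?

28561/2

Let the sides perpendicular to the wall have length x and the parallel side y, so 2x + y = 338 and the area is A = xy = x(338 − 2x).
A'(x) = 338 − 4x = 0 gives x = 169/2, and A''(x) = −4 < 0 confirms a maximum.
Then y = 338 − 2·169/2 = 169 and A = 28561/2.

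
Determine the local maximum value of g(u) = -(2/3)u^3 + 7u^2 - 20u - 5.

-40/3

g'(u) = -2u^2 + 14u - 20 = 0 at u = 2, 5.
Second-derivative test with g''(u) = -4u + 14: g''(2) = 6 > 0 ⇒ local minimum; g''(5) = -6 < 0 ⇒ local maximum.
The local maximum is g(5) = -40/3.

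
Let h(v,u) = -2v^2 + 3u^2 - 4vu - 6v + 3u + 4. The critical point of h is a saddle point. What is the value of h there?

89/20

∂h/∂v = -4v - 4u - 6 = 0 and ∂h/∂u = -4v + 6u + 3 = 0, so (v, u) = (-3/5, -9/10).
The Hessian has h_{vv} = -4, h_{uu} = 6, h_{vu} = -4, giving D = -40 < 0, so the point is a saddle point.
h(-3/5, -9/10) = 89/20.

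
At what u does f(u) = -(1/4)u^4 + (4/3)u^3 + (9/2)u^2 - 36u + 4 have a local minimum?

f'(u) = -u^3 + 4u^2 + 9u - 36. Setting f'(u) = 0 gives u ∈ {-3, 3, 4}.
f''(u) = -3u^2 + 8u + 9. f''(-3) = -42 < 0 ⇒ local maximum; f''(3) = 6 > 0 ⇒ local minimum; f''(4) = -7 < 0 ⇒ local maximum.
The local minimum is f(3) = -191/4.

3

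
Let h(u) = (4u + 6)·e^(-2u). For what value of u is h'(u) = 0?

-1

By the product rule, h'(u) = (-8u - 8)·e^(-2u). Since e^(-2u) > 0, the only critical point is u = -1.
h''(-1) has the same sign as -8 < 0, so this is a local maximum.
h(-1) = (2)·e^(2) ≈ 14.7781.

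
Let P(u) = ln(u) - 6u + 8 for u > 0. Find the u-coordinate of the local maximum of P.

P'(u) = 1/u − 6 = 0 gives u = 1/6.
P''(u) = -1/u², which is negative for u > 0, so this is a local maximum.
P(1/6) = 1·ln(1/6) - 1 + 8 ≈ 5.2082.

1/6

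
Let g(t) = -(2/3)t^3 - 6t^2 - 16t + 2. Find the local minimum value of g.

38/3

g'(t) = -2t^2 - 12t - 16 = 0 at t = -4, -2.
Second-derivative test with g''(t) = -4t - 12: g''(-4) = 4 > 0 ⇒ local minimum; g''(-2) = -4 < 0 ⇒ local maximum.
The local minimum is g(-4) = 38/3.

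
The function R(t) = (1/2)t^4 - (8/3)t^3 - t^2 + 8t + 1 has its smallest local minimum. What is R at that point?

-77/3

Critical points: R'(t) = 2t^3 - 8t^2 - 2t + 8 vanishes at t = -1, 1, 4.
Since R''(t) = 6t^2 - 16t - 2, we get R''(-1) = 20 > 0 ⇒ local minimum; R''(1) = -12 < 0 ⇒ local maximum; R''(4) = 30 > 0 ⇒ local minimum.
So the smallest local minimum value is R(4) = -77/3.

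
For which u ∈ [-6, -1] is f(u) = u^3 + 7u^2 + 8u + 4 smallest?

-6

The derivative is 3u^2 + 14u + 8, whose only zero in [-6, -1] is u = -4.
Compare values at every candidate in [-6, -1]: f(-6) = -8,  f(-4) = 20,  f(-1) = 2.
Hence the absolute minimum is -8 at u = -6.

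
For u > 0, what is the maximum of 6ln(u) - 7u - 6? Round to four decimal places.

R'(u) = 6/u − 7 = 0 gives u = 6/7.
R''(u) = -6/u², which is negative for u > 0, so this is a local maximum.
R(6/7) = 6·ln(6/7) - 6 - 6 ≈ -12.9249.

-12.9249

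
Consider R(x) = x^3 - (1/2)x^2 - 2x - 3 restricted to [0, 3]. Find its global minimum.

-9/2

The derivative is 3x^2 - x - 2, whose only zero in [0, 3] is x = 1.
Evaluating at the critical points and endpoints: R(0) = -3,  R(1) = -9/2,  R(3) = 27/2.
Hence the absolute minimum is -9/2 at x = 1.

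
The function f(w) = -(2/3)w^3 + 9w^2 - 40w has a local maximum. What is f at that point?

f'(w) = -2w^2 + 18w - 40. Setting f'(w) = 0 gives w ∈ {4, 5}.
f''(w) = -4w + 18. f''(4) = 2 > 0 ⇒ local minimum; f''(5) = -2 < 0 ⇒ local maximum.
So the local maximum value is f(5) = -175/3.

-175/3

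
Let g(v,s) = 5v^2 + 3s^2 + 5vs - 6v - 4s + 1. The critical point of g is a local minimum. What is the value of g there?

-33/35

∂g/∂v = 10v + 5s - 6 = 0 and ∂g/∂s = 5v + 6s - 4 = 0, so (v, s) = (16/35, 2/7).
The Hessian has g_{vv} = 10, g_{ss} = 6, g_{vs} = 5, giving D = 35 > 0 with g_{vv} > 0, so the point is a local minimum.
g(16/35, 2/7) = -33/35.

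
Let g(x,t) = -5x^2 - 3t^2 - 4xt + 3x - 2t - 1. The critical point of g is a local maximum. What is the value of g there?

27/44

∂g/∂x = -10x - 4t + 3 = 0 and ∂g/∂t = -4x - 6t - 2 = 0, so (x, t) = (13/22, -8/11).
The Hessian has g_{xx} = -10, g_{tt} = -6, g_{xt} = -4, giving D = 44 > 0 with g_{xx} < 0, so the point is a local maximum.
g(13/22, -8/11) = 27/44.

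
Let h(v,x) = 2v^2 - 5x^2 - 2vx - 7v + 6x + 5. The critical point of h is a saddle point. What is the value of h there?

-37/44

∂h/∂v = 4v - 2x - 7 = 0 and ∂h/∂x = -2v - 10x + 6 = 0, so (v, x) = (41/22, 5/22).
The Hessian has h_{vv} = 4, h_{xx} = -10, h_{vx} = -2, giving D = -44 < 0, so the point is a saddle point.
h(41/22, 5/22) = -37/44.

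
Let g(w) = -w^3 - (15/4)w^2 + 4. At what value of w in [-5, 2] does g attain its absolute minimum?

Differentiating, g'(w) = -3w^2 - (15/2)w; which vanishes at w = -5/2 and w = 0.
Evaluating at the critical points and endpoints: g(-5) = 141/4, g(-5/2) = -61/16, g(0) = 4, g(2) = -19.
So the minimum is g(2) = -19.

2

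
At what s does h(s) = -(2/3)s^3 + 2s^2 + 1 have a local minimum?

h'(s) = -2s^2 + 4s. Setting h'(s) = 0 gives s ∈ {0, 2}.
h''(s) = -4s + 4. h''(0) = 4 > 0 ⇒ local minimum; h''(2) = -4 < 0 ⇒ local maximum.
So the local minimum value is h(0) = 1.

0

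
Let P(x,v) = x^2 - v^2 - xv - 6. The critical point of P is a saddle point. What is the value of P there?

-6

∂P/∂x = 2x - v = 0 and ∂P/∂v = -x - 2v = 0, so (x, v) = (0, 0).
The Hessian has P_{xx} = 2, P_{vv} = -2, P_{xv} = -1, giving D = -5 < 0, so the point is a saddle point.
P(0, 0) = -6.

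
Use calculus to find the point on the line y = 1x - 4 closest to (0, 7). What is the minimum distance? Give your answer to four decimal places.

7.7782

Minimize D(x)^2 = (x + 0)^2 + (x - 11)^2.
d/dx[D^2] = 2(x + 0) + 2·1·(x - 11) = 0 ⇒ x = 11/2.
Then y = 3/2 and the distance is √(121/2) ≈ 7.7782.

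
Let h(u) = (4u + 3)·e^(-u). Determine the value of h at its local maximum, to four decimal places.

3.1152

h'(u) = 4·e^(-u) + (4u + 3)·(-1)·e^(-u) = (-4u + 1)·e^(-u). Since e^(-u) > 0, the only critical point is u = 1/4.
h''(1/4) has the same sign as -4 < 0, so this is a local maximum.
h(1/4) = (4)·e^(-1/4) ≈ 3.1152.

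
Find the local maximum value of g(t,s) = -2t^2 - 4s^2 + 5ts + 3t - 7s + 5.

64/7

∂g/∂t = -4t + 5s + 3 = 0 and ∂g/∂s = 5t - 8s - 7 = 0, so (t, s) = (-11/7, -13/7).
The Hessian has g_{tt} = -4, g_{ss} = -8, g_{ts} = 5, giving D = 7 > 0 with g_{tt} < 0, so the point is a local maximum.
g(-11/7, -13/7) = 64/7.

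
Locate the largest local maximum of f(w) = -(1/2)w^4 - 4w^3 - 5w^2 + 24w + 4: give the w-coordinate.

1

f'(w) = -2w^3 - 12w^2 - 10w + 24. Setting f'(w) = 0 gives w ∈ {-4, -3, 1}.
Second-derivative test with f''(w) = -6w^2 - 24w - 10: f''(-4) = -10 < 0 ⇒ local maximum; f''(-3) = 8 > 0 ⇒ local minimum; f''(1) = -40 < 0 ⇒ local maximum.
Thus f has its largest local maximum at w = 1, with value 37/2.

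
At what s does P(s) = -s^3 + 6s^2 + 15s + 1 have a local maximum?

5

P'(s) = -3s^2 + 12s + 15. Setting P'(s) = 0 gives s ∈ {-1, 5}.
Second-derivative test with P''(s) = -6s + 12: P''(-1) = 18 > 0 ⇒ local minimum; P''(5) = -18 < 0 ⇒ local maximum.
Thus P has its local maximum at s = 5, with value 101.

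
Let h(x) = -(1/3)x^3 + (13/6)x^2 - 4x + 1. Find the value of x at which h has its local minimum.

4/3

Critical points: h'(x) = -x^2 + (13/3)x - 4 vanishes at x = 4/3, 3.
h''(x) = -2x + 13/3. h''(4/3) = 5/3 > 0 ⇒ local minimum; h''(3) = -5/3 < 0 ⇒ local maximum.
Thus h has its local minimum at x = 4/3, with value -103/81.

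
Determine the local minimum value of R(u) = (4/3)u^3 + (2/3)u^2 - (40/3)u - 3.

R'(u) = 4u^2 + (4/3)u - 40/3. Setting R'(u) = 0 gives u ∈ {-2, 5/3}.
R''(u) = 8u + 4/3. R''(-2) = -44/3 < 0 ⇒ local maximum; R''(5/3) = 44/3 > 0 ⇒ local minimum.
Thus R has its local minimum at u = 5/3, with value -1393/81.

-1393/81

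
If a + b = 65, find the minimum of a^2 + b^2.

4225/2

With a + b = 65, a^2 + b^2 = a^2 + (65 − a)^2.
The derivative 2a − 2(65 − a) = 4a − 130 vanishes at a = 65/2; second derivative 4 > 0, a minimum.
The minimum is 2·(65/2)^2 = 4225/2.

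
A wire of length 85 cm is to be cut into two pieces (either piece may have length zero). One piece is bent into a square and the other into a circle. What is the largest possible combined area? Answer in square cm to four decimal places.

Let x be the length used for the square. Square side x/4; circle radius (85−x)/(2π).
A(x) = (x/4)² + π·((85−x)/(2π))² = x²/16 + (85−x)²/(4π) for 0 ≤ x ≤ 85. A'(x) = x/8 − (85−x)/(2π) = 0 gives x = 4·85/(π+4) ≈ 47.6084.
A'' > 0, so the interior critical point is a minimum; the maximum is at an endpoint. A(0) = 574.9472 and A(85) = 451.5625, so the largest area is 574.9472.

574.9472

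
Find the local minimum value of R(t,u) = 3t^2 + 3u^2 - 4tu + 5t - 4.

-31/4

∂R/∂t = 6t - 4u + 5 = 0 and ∂R/∂u = -4t + 6u = 0, so (t, u) = (-3/2, -1).
The Hessian has R_{tt} = 6, R_{uu} = 6, R_{tu} = -4, giving D = 20 > 0 with R_{tt} > 0, so the point is a local minimum.
R(-3/2, -1) = -31/4.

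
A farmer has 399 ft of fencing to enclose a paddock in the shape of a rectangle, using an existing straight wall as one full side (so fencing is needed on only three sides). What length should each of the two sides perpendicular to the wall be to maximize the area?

399/4

Let the sides perpendicular to the wall have length x and the parallel side y, so 2x + y = 399 and the area is A = xy = x(399 − 2x).
A'(x) = 399 − 4x = 0 gives x = 399/4, and A''(x) = −4 < 0 confirms a maximum.
Then y = 399 − 2·399/4 = 399/2 and A = 159201/8.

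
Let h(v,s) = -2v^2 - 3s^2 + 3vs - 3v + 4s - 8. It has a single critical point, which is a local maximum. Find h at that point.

∂h/∂v = -4v + 3s - 3 = 0 and ∂h/∂s = 3v - 6s + 4 = 0, so (v, s) = (-2/5, 7/15).
The Hessian has h_{vv} = -4, h_{ss} = -6, h_{vs} = 3, giving D = 15 > 0 with h_{vv} < 0, so the point is a local maximum.
h(-2/5, 7/15) = -97/15.

-97/15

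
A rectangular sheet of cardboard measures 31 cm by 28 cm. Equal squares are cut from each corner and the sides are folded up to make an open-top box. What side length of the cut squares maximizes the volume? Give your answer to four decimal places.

With cut size x, the volume is V(x) = x(31 − 2x)(28 − 2x) for 0 < x < 14.
V'(x) = 12x^2 − 236x + 868. Setting V'(x) = 0 gives x ≈ 4.8976 (the root in (0, 14)).
V''(x) = 24x − 236 is negative there, so this is the maximum; V ≈ 1890.6163.

4.8976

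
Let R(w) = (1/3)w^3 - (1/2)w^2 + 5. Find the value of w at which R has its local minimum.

R'(w) = w^2 - w = 0 at w = 0, 1.
Second-derivative test with R''(w) = 2w - 1: R''(0) = -1 < 0 ⇒ local maximum; R''(1) = 1 > 0 ⇒ local minimum.
Thus R has its local minimum at w = 1, with value 29/6.

1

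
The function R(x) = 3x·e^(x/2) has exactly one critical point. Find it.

-2

R'(x) = 3·e^(x/2) + (3x)·(1/2)·e^(x/2) = ((3/2)x + 3)·e^(x/2). Since e^(x/2) > 0, the only critical point is x = -2.
R''(-2) has the same sign as 3/2 > 0, so this is a local minimum.
R(-2) = (-6)·e^(-1) ≈ -2.2073.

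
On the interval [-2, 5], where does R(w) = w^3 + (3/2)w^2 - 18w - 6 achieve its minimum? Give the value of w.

2

The derivative is 3w^2 + 3w - 18, whose only zero in [-2, 5] is w = 2.
Compare values at every candidate in [-2, 5]: R(-2) = 28, R(2) = -28, R(5) = 133/2.
So the minimum is R(2) = -28.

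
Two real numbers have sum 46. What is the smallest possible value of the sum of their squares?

With a + b = 46, a^2 + b^2 = a^2 + (46 − a)^2.
The derivative 2a − 2(46 − a) = 4a − 92 vanishes at a = 23; second derivative 4 > 0, a minimum.
The minimum is 2·(23)^2 = 1058.

1058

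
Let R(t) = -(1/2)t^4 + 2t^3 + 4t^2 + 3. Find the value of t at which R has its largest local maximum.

R'(t) = -2t^3 + 6t^2 + 8t. Setting R'(t) = 0 gives t ∈ {-1, 0, 4}.
R''(t) = -6t^2 + 12t + 8. R''(-1) = -10 < 0 ⇒ local maximum; R''(0) = 8 > 0 ⇒ local minimum; R''(4) = -40 < 0 ⇒ local maximum.
The largest local maximum is R(4) = 67.

4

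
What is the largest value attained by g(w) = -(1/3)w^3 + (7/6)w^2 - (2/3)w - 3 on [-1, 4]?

-5/6

g'(w) = -w^2 + (7/3)w - 2/3, which vanishes at w = 1/3 and w = 2.
Compare values at every candidate in [-1, 4]: g(-1) = -5/6, g(1/3) = -503/162, g(2) = -7/3, g(4) = -25/3.
The maximum over the interval is -5/6, attained at w = -1.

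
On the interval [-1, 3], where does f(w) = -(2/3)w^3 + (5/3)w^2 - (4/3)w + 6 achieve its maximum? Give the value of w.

-1

Differentiating, f'(w) = -2w^2 + (10/3)w - 4/3; which vanishes at w = 2/3 and w = 1.
Candidates: f(-1) = 29/3, f(2/3) = 458/81, f(1) = 17/3, f(3) = -1.
So the maximum is f(-1) = 29/3.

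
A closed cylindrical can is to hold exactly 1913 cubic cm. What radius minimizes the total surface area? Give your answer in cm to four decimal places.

6.7274

With radius r and height h, πr²h = 1913 so h = 1913/(πr²), and S(r) = 2πr² + 2πrh = 2πr² + 2·1913/r.
S'(r) = 4πr − 2·1913/r² = 0 ⇒ r³ = 1913/(2π), so r ≈ 6.7274 and h = 2r ≈ 13.4547.
S''(r) = 4π + 4·1913/r³ > 0, so this is the minimum; S ≈ 853.0828.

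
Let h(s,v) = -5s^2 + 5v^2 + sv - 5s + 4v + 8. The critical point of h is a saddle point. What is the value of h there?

∂h/∂s = -10s + v - 5 = 0 and ∂h/∂v = s + 10v + 4 = 0, so (s, v) = (-54/101, -35/101).
The Hessian has h_{ss} = -10, h_{vv} = 10, h_{sv} = 1, giving D = -101 < 0, so the point is a saddle point.
h(-54/101, -35/101) = 873/101.

873/101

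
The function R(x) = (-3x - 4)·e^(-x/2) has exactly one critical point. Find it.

By the product rule, R'(x) = ((3/2)x - 1)·e^(-x/2). Since e^(-x/2) > 0, the only critical point is x = 2/3.
R''(2/3) has the same sign as 3/2 > 0, so this is a local minimum.
R(2/3) = (-6)·e^(-1/3) ≈ -4.2992.

2/3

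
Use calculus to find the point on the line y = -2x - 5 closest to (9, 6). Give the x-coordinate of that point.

-13/5

Minimize D(x)^2 = (x - 9)^2 + (-2x - 11)^2.
d/dx[D^2] = 2(x - 9) + 2·(-2)·(-2x - 11) = 0 ⇒ x = -13/5.
Then y = 1/5 and the distance is √(841/5) ≈ 12.9692.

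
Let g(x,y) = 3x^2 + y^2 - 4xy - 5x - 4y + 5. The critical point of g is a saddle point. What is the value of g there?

∂g/∂x = 6x - 4y - 5 = 0 and ∂g/∂y = -4x + 2y - 4 = 0, so (x, y) = (-13/2, -11).
The Hessian has g_{xx} = 6, g_{yy} = 2, g_{xy} = -4, giving D = -4 < 0, so the point is a saddle point.
g(-13/2, -11) = 173/4.

173/4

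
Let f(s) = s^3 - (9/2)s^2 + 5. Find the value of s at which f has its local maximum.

0

f'(s) = 3s^2 - 9s. Setting f'(s) = 0 gives s ∈ {0, 3}.
f''(s) = 6s - 9. f''(0) = -9 < 0 ⇒ local maximum; f''(3) = 9 > 0 ⇒ local minimum.
The local maximum is f(0) = 5.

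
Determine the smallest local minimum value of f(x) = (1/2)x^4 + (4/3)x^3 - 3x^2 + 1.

f'(x) = 2x^3 + 4x^2 - 6x. Setting f'(x) = 0 gives x ∈ {-3, 0, 1}.
Since f''(x) = 6x^2 + 8x - 6, we get f''(-3) = 24 > 0 ⇒ local minimum; f''(0) = -6 < 0 ⇒ local maximum; f''(1) = 8 > 0 ⇒ local minimum.
So the smallest local minimum value is f(-3) = -43/2.

-43/2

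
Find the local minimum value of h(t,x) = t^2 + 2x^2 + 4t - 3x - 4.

-73/8

∂h/∂t = 2t + 4 = 0 and ∂h/∂x = 4x - 3 = 0, so (t, x) = (-2, 3/4).
The Hessian has h_{tt} = 2, h_{xx} = 4, h_{tx} = 0, giving D = 8 > 0 with h_{tt} > 0, so the point is a local minimum.
h(-2, 3/4) = -73/8.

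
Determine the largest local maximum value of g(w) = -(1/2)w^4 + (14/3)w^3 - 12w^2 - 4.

Critical points: g'(w) = -2w^3 + 14w^2 - 24w vanishes at w = 0, 3, 4.
Second-derivative test with g''(w) = -6w^2 + 28w - 24: g''(0) = -24 < 0 ⇒ local maximum; g''(3) = 6 > 0 ⇒ local minimum; g''(4) = -8 < 0 ⇒ local maximum.
Thus g has its largest local maximum at w = 0, with value -4.

-4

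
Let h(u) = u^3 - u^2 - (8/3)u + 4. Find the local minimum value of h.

h'(u) = 3u^2 - 2u - 8/3 = 0 at u = -2/3, 4/3.
Since h''(u) = 6u - 2, we get h''(-2/3) = -6 < 0 ⇒ local maximum; h''(4/3) = 6 > 0 ⇒ local minimum.
Thus h has its local minimum at u = 4/3, with value 28/27.

28/27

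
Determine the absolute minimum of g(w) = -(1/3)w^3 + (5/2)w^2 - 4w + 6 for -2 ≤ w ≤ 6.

The derivative is -w^2 + 5w - 4, which vanishes at w = 1 and w = 4.
Candidates: g(-2) = 80/3, g(1) = 25/6, g(4) = 26/3, g(6) = 0.
Hence the absolute minimum is 0 at w = 6.

0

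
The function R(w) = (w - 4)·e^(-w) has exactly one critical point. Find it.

5

By the product rule, R'(w) = (-w + 5)·e^(-w). Since e^(-w) > 0, the only critical point is w = 5.
R''(5) has the same sign as -1 < 0, so this is a local maximum.
R(5) = (1)·e^(-5) ≈ 0.0067.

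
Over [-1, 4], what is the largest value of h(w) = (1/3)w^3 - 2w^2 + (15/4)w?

13/3

Differentiating, h'(w) = w^2 - 4w + 15/4; which vanishes at w = 3/2 and w = 5/2.
Compare values at every candidate in [-1, 4]: h(-1) = -73/12,  h(3/2) = 9/4,  h(5/2) = 25/12,  h(4) = 13/3.
Hence the absolute maximum is 13/3 at w = 4.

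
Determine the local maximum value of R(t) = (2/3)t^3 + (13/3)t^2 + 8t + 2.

-1

Critical points: R'(t) = 2t^2 + (26/3)t + 8 vanishes at t = -3, -4/3.
Since R''(t) = 4t + 26/3, we get R''(-3) = -10/3 < 0 ⇒ local maximum; R''(-4/3) = 10/3 > 0 ⇒ local minimum.
So the local maximum value is R(-3) = -1.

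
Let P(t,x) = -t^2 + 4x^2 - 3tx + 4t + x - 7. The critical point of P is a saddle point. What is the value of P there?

∂P/∂t = -2t - 3x + 4 = 0 and ∂P/∂x = -3t + 8x + 1 = 0, so (t, x) = (7/5, 2/5).
The Hessian has P_{tt} = -2, P_{xx} = 8, P_{tx} = -3, giving D = -25 < 0, so the point is a saddle point.
P(7/5, 2/5) = -4.

-4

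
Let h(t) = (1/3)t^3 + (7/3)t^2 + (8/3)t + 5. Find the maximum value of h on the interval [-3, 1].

31/3

h'(t) = t^2 + (14/3)t + 8/3, whose only zero in [-3, 1] is t = -2/3.
Candidates: h(-3) = 9, h(-2/3) = 337/81, h(1) = 31/3.
The maximum over the interval is 31/3, attained at t = 1.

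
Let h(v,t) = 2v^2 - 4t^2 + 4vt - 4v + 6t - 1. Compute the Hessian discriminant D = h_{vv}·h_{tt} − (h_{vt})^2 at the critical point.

-48

∂h/∂v = 4v + 4t - 4 = 0 and ∂h/∂t = 4v - 8t + 6 = 0, so (v, t) = (1/6, 5/6).
The Hessian has h_{vv} = 4, h_{tt} = -8, h_{vt} = 4, giving D = -48 < 0, so the point is a saddle point.
D = (4)·(-8) − (4)^2 = -48.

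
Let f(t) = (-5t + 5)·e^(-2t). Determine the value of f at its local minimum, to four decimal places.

Differentiating with the product rule gives f'(t) = (10t - 15)·e^(-2t). Since e^(-2t) > 0, the only critical point is t = 3/2.
f''(3/2) has the same sign as 10 > 0, so this is a local minimum.
f(3/2) = (-5/2)·e^(-3) ≈ -0.1245.

-0.1245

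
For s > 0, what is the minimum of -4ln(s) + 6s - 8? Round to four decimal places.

-2.3781

g'(s) = -4/s + 6 = 0 gives s = 2/3.
g''(s) = 4/s², which is positive for s > 0, so this is a local minimum.
g(2/3) = -4·ln(2/3) + 4 - 8 ≈ -2.3781.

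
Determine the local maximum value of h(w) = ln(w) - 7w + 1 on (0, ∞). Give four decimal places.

h'(w) = 1/w − 7 = 0 gives w = 1/7.
h''(w) = -1/w², which is negative for w > 0, so this is a local maximum.
h(1/7) = 1·ln(1/7) - 1 + 1 ≈ -1.9459.

-1.9459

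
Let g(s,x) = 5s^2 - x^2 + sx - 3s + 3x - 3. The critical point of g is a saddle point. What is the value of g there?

∂g/∂s = 10s + x - 3 = 0 and ∂g/∂x = s - 2x + 3 = 0, so (s, x) = (1/7, 11/7).
The Hessian has g_{ss} = 10, g_{xx} = -2, g_{sx} = 1, giving D = -21 < 0, so the point is a saddle point.
g(1/7, 11/7) = -6/7.

-6/7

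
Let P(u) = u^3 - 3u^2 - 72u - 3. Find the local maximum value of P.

P'(u) = 3u^2 - 6u - 72 = 0 at u = -4, 6.
P''(u) = 6u - 6. P''(-4) = -30 < 0 ⇒ local maximum; P''(6) = 30 > 0 ⇒ local minimum.
So the local maximum value is P(-4) = 173.

173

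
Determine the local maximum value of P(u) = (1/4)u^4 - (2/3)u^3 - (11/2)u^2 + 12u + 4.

121/12

P'(u) = u^3 - 2u^2 - 11u + 12. Setting P'(u) = 0 gives u ∈ {-3, 1, 4}.
P''(u) = 3u^2 - 4u - 11. P''(-3) = 28 > 0 ⇒ local minimum; P''(1) = -12 < 0 ⇒ local maximum; P''(4) = 21 > 0 ⇒ local minimum.
The local maximum is P(1) = 121/12.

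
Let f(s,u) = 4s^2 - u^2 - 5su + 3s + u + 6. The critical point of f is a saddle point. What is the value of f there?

∂f/∂s = 8s - 5u + 3 = 0 and ∂f/∂u = -5s - 2u + 1 = 0, so (s, u) = (-1/41, 23/41).
The Hessian has f_{ss} = 8, f_{uu} = -2, f_{su} = -5, giving D = -41 < 0, so the point is a saddle point.
f(-1/41, 23/41) = 256/41.

256/41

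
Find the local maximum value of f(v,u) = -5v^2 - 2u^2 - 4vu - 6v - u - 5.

-67/24

∂f/∂v = -10v - 4u - 6 = 0 and ∂f/∂u = -4v - 4u - 1 = 0, so (v, u) = (-5/6, 7/12).
The Hessian has f_{vv} = -10, f_{uu} = -4, f_{vu} = -4, giving D = 24 > 0 with f_{vv} < 0, so the point is a local maximum.
f(-5/6, 7/12) = -67/24.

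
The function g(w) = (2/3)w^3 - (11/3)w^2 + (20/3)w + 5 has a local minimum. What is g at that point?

9

g'(w) = 2w^2 - (22/3)w + 20/3. Setting g'(w) = 0 gives w ∈ {5/3, 2}.
Second-derivative test with g''(w) = 4w - 22/3: g''(5/3) = -2/3 < 0 ⇒ local maximum; g''(2) = 2/3 > 0 ⇒ local minimum.
So the local minimum value is g(2) = 9.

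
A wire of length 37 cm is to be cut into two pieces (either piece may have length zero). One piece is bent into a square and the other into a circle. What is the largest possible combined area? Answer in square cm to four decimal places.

108.9416

Let x be the length used for the square. Square side x/4; circle radius (37−x)/(2π).
A(x) = (x/4)² + π·((37−x)/(2π))² = x²/16 + (37−x)²/(4π) for 0 ≤ x ≤ 37. A'(x) = x/8 − (37−x)/(2π) = 0 gives x = 4·37/(π+4) ≈ 20.7237.
A'' > 0, so the interior critical point is a minimum; the maximum is at an endpoint. A(0) = 108.9416 and A(37) = 85.5625, so the largest area is 108.9416.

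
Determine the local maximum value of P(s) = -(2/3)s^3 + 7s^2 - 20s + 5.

-10/3

P'(s) = -2s^2 + 14s - 20. Setting P'(s) = 0 gives s ∈ {2, 5}.
P''(s) = -4s + 14. P''(2) = 6 > 0 ⇒ local minimum; P''(5) = -6 < 0 ⇒ local maximum.
So the local maximum value is P(5) = -10/3.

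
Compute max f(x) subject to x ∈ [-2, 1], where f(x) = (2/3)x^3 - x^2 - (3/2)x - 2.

-19/12

f'(x) = 2x^2 - 2x - 3/2, whose only zero in [-2, 1] is x = -1/2.
Candidates: f(-2) = -25/3, f(-1/2) = -19/12, f(1) = -23/6.
So the maximum is f(-1/2) = -19/12.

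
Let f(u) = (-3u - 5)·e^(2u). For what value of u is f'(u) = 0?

-13/6

f'(u) = (-3)·e^(2u) + (-3u - 5)·2·e^(2u) = (-6u - 13)·e^(2u). Since e^(2u) > 0, the only critical point is u = -13/6.
f''(-13/6) has the same sign as -6 < 0, so this is a local maximum.
f(-13/6) = (3/2)·e^(-13/3) ≈ 0.0197.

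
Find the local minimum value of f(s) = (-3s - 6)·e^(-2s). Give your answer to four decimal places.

-30.1283

By the product rule, f'(s) = (6s + 9)·e^(-2s). Since e^(-2s) > 0, the only critical point is s = -3/2.
f''(-3/2) has the same sign as 6 > 0, so this is a local minimum.
f(-3/2) = (-3/2)·e^(3) ≈ -30.1283.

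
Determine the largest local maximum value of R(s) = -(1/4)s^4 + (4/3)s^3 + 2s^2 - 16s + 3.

85/3

R'(s) = -s^3 + 4s^2 + 4s - 16 = 0 at s = -2, 2, 4.
R''(s) = -3s^2 + 8s + 4. R''(-2) = -24 < 0 ⇒ local maximum; R''(2) = 8 > 0 ⇒ local minimum; R''(4) = -12 < 0 ⇒ local maximum.
Thus R has its largest local maximum at s = -2, with value 85/3.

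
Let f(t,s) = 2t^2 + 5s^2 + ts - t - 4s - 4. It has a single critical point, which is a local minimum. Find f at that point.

-63/13

∂f/∂t = 4t + s - 1 = 0 and ∂f/∂s = t + 10s - 4 = 0, so (t, s) = (2/13, 5/13).
The Hessian has f_{tt} = 4, f_{ss} = 10, f_{ts} = 1, giving D = 39 > 0 with f_{tt} > 0, so the point is a local minimum.
f(2/13, 5/13) = -63/13.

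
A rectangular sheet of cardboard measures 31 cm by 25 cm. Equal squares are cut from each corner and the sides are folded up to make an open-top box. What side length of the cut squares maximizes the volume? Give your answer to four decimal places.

With cut size x, the volume is V(x) = x(31 − 2x)(25 − 2x) for 0 < x < 12.5.
V'(x) = 12x^2 − 224x + 775. Setting V'(x) = 0 gives x ≈ 4.5870 (the root in (0, 12.5)).
V''(x) = 24x − 224 is negative there, so this is the maximum; V ≈ 1584.4336.

4.5870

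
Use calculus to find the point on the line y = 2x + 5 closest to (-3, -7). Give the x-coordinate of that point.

Minimize D(x)^2 = (x + 3)^2 + (2x + 12)^2.
d/dx[D^2] = 2(x + 3) + 2·2·(2x + 12) = 0 ⇒ x = -27/5.
Then y = -29/5 and the distance is √(36/5) ≈ 2.6833.

-27/5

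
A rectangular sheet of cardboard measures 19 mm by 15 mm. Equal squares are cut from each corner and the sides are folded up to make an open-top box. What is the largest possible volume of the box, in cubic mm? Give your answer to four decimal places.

With cut size x, the volume is V(x) = x(19 − 2x)(15 − 2x) for 0 < x < 7.5.
V'(x) = 12x^2 − 136x + 285. Setting V'(x) = 0 gives x ≈ 2.7751 (the root in (0, 7.5)).
V''(x) = 24x − 136 is negative there, so this is the maximum; V ≈ 352.7094.

352.7094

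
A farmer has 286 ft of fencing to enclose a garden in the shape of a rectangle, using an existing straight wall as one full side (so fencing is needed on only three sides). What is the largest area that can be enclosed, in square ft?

Let the sides perpendicular to the wall have length x and the parallel side y, so 2x + y = 286 and the area is A = xy = x(286 − 2x).
A'(x) = 286 − 4x = 0 gives x = 143/2, and A''(x) = −4 < 0 confirms a maximum.
Then y = 286 − 2·143/2 = 143 and A = 20449/2.

20449/2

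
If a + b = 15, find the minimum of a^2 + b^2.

With a + b = 15, a^2 + b^2 = a^2 + (15 − a)^2.
The derivative 2a − 2(15 − a) = 4a − 30 vanishes at a = 15/2; second derivative 4 > 0, a minimum.
The minimum is 2·(15/2)^2 = 225/2.

225/2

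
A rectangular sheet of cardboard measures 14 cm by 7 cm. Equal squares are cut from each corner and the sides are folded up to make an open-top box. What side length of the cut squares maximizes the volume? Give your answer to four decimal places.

1.4793

With cut size x, the volume is V(x) = x(14 − 2x)(7 − 2x) for 0 < x < 3.5.
V'(x) = 12x^2 − 84x + 98. Setting V'(x) = 0 gives x ≈ 1.4793 (the root in (0, 3.5)).
V''(x) = 24x − 84 is negative there, so this is the maximum; V ≈ 66.0104.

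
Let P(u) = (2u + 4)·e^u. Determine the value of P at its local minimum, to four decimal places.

-0.0996

By the product rule, P'(u) = (2u + 6)·e^u. Since e^u > 0, the only critical point is u = -3.
P''(-3) has the same sign as 2 > 0, so this is a local minimum.
P(-3) = (-2)·e^(-3) ≈ -0.0996.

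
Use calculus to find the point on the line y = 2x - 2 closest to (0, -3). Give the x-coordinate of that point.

-2/5

Minimize D(x)^2 = (x + 0)^2 + (2x + 1)^2.
d/dx[D^2] = 2(x + 0) + 2·2·(2x + 1) = 0 ⇒ x = -2/5.
Then y = -14/5 and the distance is √(1/5) ≈ 0.4472.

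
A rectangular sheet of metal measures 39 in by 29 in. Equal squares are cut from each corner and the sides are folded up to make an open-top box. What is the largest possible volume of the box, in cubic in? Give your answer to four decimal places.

2772.0143

With cut size x, the volume is V(x) = x(39 − 2x)(29 − 2x) for 0 < x < 14.5.
V'(x) = 12x^2 − 272x + 1131. Setting V'(x) = 0 gives x ≈ 5.4857 (the root in (0, 14.5)).
V''(x) = 24x − 272 is negative there, so this is the maximum; V ≈ 2772.0143.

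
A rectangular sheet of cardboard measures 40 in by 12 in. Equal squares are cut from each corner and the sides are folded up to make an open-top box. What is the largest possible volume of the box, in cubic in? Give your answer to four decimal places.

With cut size x, the volume is V(x) = x(40 − 2x)(12 − 2x) for 0 < x < 6.
V'(x) = 12x^2 − 208x + 480. Setting V'(x) = 0 gives x ≈ 2.7412 (the root in (0, 6)).
V''(x) = 24x − 208 is negative there, so this is the maximum; V ≈ 616.6930.

616.6930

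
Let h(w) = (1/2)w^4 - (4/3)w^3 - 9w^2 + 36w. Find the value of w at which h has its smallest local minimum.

-3

h'(w) = 2w^3 - 4w^2 - 18w + 36. Setting h'(w) = 0 gives w ∈ {-3, 2, 3}.
Since h''(w) = 6w^2 - 8w - 18, we get h''(-3) = 60 > 0 ⇒ local minimum; h''(2) = -10 < 0 ⇒ local maximum; h''(3) = 12 > 0 ⇒ local minimum.
So the smallest local minimum value is h(-3) = -225/2.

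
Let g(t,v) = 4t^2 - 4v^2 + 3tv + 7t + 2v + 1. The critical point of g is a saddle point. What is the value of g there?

∂g/∂t = 8t + 3v + 7 = 0 and ∂g/∂v = 3t - 8v + 2 = 0, so (t, v) = (-62/73, -5/73).
The Hessian has g_{tt} = 8, g_{vv} = -8, g_{tv} = 3, giving D = -73 < 0, so the point is a saddle point.
g(-62/73, -5/73) = -149/73.

-149/73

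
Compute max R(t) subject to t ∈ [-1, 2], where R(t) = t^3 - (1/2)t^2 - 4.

2

R'(t) = 3t^2 - t, which vanishes at t = 0 and t = 1/3.
Compare values at every candidate in [-1, 2]: R(-1) = -11/2; R(0) = -4; R(1/3) = -217/54; R(2) = 2.
Hence the absolute maximum is 2 at t = 2.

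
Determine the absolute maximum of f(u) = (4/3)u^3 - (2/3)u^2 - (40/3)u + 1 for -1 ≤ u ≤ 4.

67/3

The derivative is 4u^2 - (4/3)u - 40/3, whose only zero in [-1, 4] is u = 2.
Evaluating at the critical points and endpoints: f(-1) = 37/3,  f(2) = -53/3,  f(4) = 67/3.
Hence the absolute maximum is 67/3 at u = 4.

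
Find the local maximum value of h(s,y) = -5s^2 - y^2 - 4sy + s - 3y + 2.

33/2

∂h/∂s = -10s - 4y + 1 = 0 and ∂h/∂y = -4s - 2y - 3 = 0, so (s, y) = (7/2, -17/2).
The Hessian has h_{ss} = -10, h_{yy} = -2, h_{sy} = -4, giving D = 4 > 0 with h_{ss} < 0, so the point is a local maximum.
h(7/2, -17/2) = 33/2.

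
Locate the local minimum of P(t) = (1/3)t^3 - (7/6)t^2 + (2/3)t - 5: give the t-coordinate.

2

Critical points: P'(t) = t^2 - (7/3)t + 2/3 vanishes at t = 1/3, 2.
Second-derivative test with P''(t) = 2t - 7/3: P''(1/3) = -5/3 < 0 ⇒ local maximum; P''(2) = 5/3 > 0 ⇒ local minimum.
The local minimum is P(2) = -17/3.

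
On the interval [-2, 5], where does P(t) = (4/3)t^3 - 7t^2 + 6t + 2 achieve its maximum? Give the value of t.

5

Differentiating, P'(t) = 4t^2 - 14t + 6; which vanishes at t = 1/2 and t = 3.
Compare values at every candidate in [-2, 5]: P(-2) = -146/3; P(1/2) = 41/12; P(3) = -7; P(5) = 71/3.
So the maximum is P(5) = 71/3.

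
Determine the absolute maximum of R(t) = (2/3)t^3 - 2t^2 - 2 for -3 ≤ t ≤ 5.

94/3

The derivative is 2t^2 - 4t, which vanishes at t = 0 and t = 2.
Candidates: R(-3) = -38,  R(0) = -2,  R(2) = -14/3,  R(5) = 94/3.
Hence the absolute maximum is 94/3 at t = 5.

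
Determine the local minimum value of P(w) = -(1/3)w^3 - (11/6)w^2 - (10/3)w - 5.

-3

P'(w) = -w^2 - (11/3)w - 10/3 = 0 at w = -2, -5/3.
Second-derivative test with P''(w) = -2w - 11/3: P''(-2) = 1/3 > 0 ⇒ local minimum; P''(-5/3) = -1/3 < 0 ⇒ local maximum.
Thus P has its local minimum at w = -2, with value -3.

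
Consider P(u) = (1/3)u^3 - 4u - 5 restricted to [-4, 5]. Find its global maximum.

P'(u) = u^2 - 4, which vanishes at u = -2 and u = 2.
Candidates: P(-4) = -31/3; P(-2) = 1/3; P(2) = -31/3; P(5) = 50/3.
Hence the absolute maximum is 50/3 at u = 5.

50/3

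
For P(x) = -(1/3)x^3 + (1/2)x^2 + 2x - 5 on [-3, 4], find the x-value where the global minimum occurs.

The derivative is -x^2 + x + 2, which vanishes at x = -1 and x = 2.
Compare values at every candidate in [-3, 4]: P(-3) = 5/2, P(-1) = -37/6, P(2) = -5/3, P(4) = -31/3.
The minimum over the interval is -31/3, attained at x = 4.

4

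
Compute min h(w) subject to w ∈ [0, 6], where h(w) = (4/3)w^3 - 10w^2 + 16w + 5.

h'(w) = 4w^2 - 20w + 16, which vanishes at w = 1 and w = 4.
Evaluating at the critical points and endpoints: h(0) = 5, h(1) = 37/3, h(4) = -17/3, h(6) = 29.
Hence the absolute minimum is -17/3 at w = 4.

-17/3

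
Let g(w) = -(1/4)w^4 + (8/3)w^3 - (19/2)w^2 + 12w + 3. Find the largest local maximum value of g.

95/12

Critical points: g'(w) = -w^3 + 8w^2 - 19w + 12 vanishes at w = 1, 3, 4.
Second-derivative test with g''(w) = -3w^2 + 16w - 19: g''(1) = -6 < 0 ⇒ local maximum; g''(3) = 2 > 0 ⇒ local minimum; g''(4) = -3 < 0 ⇒ local maximum.
Thus g has its largest local maximum at w = 1, with value 95/12.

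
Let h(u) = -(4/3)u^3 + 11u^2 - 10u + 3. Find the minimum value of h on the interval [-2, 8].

-167/3

Differentiating, h'(u) = -4u^2 + 22u - 10; which vanishes at u = 1/2 and u = 5.
Compare values at every candidate in [-2, 8]: h(-2) = 233/3; h(1/2) = 7/12; h(5) = 184/3; h(8) = -167/3.
The minimum over the interval is -167/3, attained at u = 8.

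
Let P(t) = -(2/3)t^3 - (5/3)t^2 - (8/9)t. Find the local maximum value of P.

P'(t) = -2t^2 - (10/3)t - 8/9. Setting P'(t) = 0 gives t ∈ {-4/3, -1/3}.
P''(t) = -4t - 10/3. P''(-4/3) = 2 > 0 ⇒ local minimum; P''(-1/3) = -2 < 0 ⇒ local maximum.
The local maximum is P(-1/3) = 11/81.

11/81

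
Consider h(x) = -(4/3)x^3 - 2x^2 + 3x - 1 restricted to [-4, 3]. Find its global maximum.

121/3

h'(x) = -4x^2 - 4x + 3, which vanishes at x = -3/2 and x = 1/2.
Candidates: h(-4) = 121/3, h(-3/2) = -11/2, h(1/2) = -1/6, h(3) = -46.
Hence the absolute maximum is 121/3 at x = -4.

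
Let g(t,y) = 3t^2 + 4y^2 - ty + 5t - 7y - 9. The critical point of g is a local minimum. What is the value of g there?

∂g/∂t = 6t - y + 5 = 0 and ∂g/∂y = -t + 8y - 7 = 0, so (t, y) = (-33/47, 37/47).
The Hessian has g_{tt} = 6, g_{yy} = 8, g_{ty} = -1, giving D = 47 > 0 with g_{tt} > 0, so the point is a local minimum.
g(-33/47, 37/47) = -635/47.

-635/47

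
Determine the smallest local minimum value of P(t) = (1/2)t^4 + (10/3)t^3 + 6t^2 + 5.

5

P'(t) = 2t^3 + 10t^2 + 12t = 0 at t = -3, -2, 0.
Since P''(t) = 6t^2 + 20t + 12, we get P''(-3) = 6 > 0 ⇒ local minimum; P''(-2) = -4 < 0 ⇒ local maximum; P''(0) = 12 > 0 ⇒ local minimum.
So the smallest local minimum value is P(0) = 5.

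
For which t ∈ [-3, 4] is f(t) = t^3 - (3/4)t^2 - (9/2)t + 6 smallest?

f'(t) = 3t^2 - (3/2)t - 9/2, which vanishes at t = -1 and t = 3/2.
Candidates: f(-3) = -57/4; f(-1) = 35/4; f(3/2) = 15/16; f(4) = 40.
The minimum over the interval is -57/4, attained at t = -3.

-3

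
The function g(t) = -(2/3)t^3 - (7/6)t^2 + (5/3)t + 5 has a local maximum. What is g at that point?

131/24

g'(t) = -2t^2 - (7/3)t + 5/3. Setting g'(t) = 0 gives t ∈ {-5/3, 1/2}.
g''(t) = -4t - 7/3. g''(-5/3) = 13/3 > 0 ⇒ local minimum; g''(1/2) = -13/3 < 0 ⇒ local maximum.
Thus g has its local maximum at t = 1/2, with value 131/24.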